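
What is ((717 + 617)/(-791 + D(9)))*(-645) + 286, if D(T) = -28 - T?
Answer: 7951/6 ≈ 1325.2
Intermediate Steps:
((717 + 617)/(-791 + D(9)))*(-645) + 286 = ((717 + 617)/(-791 + (-28 - 1*9)))*(-645) + 286 = (1334/(-791 + (-28 - 9)))*(-645) + 286 = (1334/(-791 - 37))*(-645) + 286 = (1334/(-828))*(-645) + 286 = (1334*(-1/828))*(-645) + 286 = -29/18*(-645) + 286 = 6235/6 + 286 = 7951/6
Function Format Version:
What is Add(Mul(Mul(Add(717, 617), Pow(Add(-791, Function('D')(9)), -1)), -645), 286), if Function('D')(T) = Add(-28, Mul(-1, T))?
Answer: Rational(7951, 6) ≈ 1325.2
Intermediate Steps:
Add(Mul(Mul(Add(717, 617), Pow(Add(-791, Function('D')(9)), -1)), -645), 286) = Add(Mul(Mul(Add(717, 617), Pow(Add(-791, Add(-28, Mul(-1, 9))), -1)), -645), 286) = Add(Mul(Mul(1334, Pow(Add(-791, Add(-28, -9)), -1)), -645), 286) = Add(Mul(Mul(1334, Pow(Add(-791, -37), -1)), -645), 286) = Add(Mul(Mul(1334, Pow(-828, -1)), -645), 286) = Add(Mul(Mul(1334, Rational(-1, 828)), -645), 286) = Add(Mul(Rational(-29, 18), -645), 286) = Add(Rational(6235, 6), 286) = Rational(7951, 6)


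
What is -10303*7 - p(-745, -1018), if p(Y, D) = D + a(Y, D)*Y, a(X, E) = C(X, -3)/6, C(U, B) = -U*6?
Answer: 483922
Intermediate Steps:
C(U, B) = -6*U
a(X, E) = -X (a(X, E) = -6*X/6 = -6*X*(⅙) = -X)
p(Y, D) = D - Y² (p(Y, D) = D + (-Y)*Y = D - Y²)
-10303*7 - p(-745, -1018) = -10303*7 - (-1018 - 1*(-745)²) = -72121 - (-1018 - 1*555025) = -72121 - (-1018 - 555025) = -72121 - 1*(-556043) = -72121 + 556043 = 483922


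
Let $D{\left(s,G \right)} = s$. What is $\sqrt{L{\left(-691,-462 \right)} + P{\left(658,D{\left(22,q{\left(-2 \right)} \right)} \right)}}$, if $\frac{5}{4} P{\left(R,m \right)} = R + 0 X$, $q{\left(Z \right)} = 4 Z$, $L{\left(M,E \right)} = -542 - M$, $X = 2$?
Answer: $\frac{\sqrt{16885}}{5} \approx 25.988$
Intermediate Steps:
$P{\left(R,m \right)} = \frac{4 R}{5}$ ($P{\left(R,m \right)} = \frac{4 \left(R + 0 \cdot 2\right)}{5} = \frac{4 \left(R + 0\right)}{5} = \frac{4 R}{5}$)
$\sqrt{L{\left(-691,-462 \right)} + P{\left(658,D{\left(22,q{\left(-2 \right)} \right)} \right)}} = \sqrt{\left(-542 - -691\right) + \frac{4}{5} \cdot 658} = \sqrt{\left(-542 + 691\right) + \frac{2632}{5}} = \sqrt{149 + \frac{2632}{5}} = \sqrt{\frac{3377}{5}} = \frac{\sqrt{16885}}{5}$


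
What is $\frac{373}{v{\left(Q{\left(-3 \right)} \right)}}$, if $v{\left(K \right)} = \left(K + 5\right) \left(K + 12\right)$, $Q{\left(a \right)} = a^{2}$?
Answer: $\frac{373}{294} \approx 1.2687$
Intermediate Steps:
$v{\left(K \right)} = \left(5 + K\right) \left(12 + K\right)$
$\frac{373}{v{\left(Q{\left(-3 \right)} \right)}} = \frac{373}{60 + \left(\left(-3\right)^{2}\right)^{2} + 17 \left(-3\right)^{2}} = \frac{373}{60 + 9^{2} + 17 \cdot 9} = \frac{373}{60 + 81 + 153} = \frac{373}{294}$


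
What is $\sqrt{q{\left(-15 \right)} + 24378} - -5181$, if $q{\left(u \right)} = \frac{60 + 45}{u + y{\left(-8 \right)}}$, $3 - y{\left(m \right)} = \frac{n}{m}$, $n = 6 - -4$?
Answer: $5181 + \frac{3 \sqrt{5006318}}{43} \approx 5337.1$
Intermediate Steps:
$n = 10$ ($n = 6 + 4 = 10$)
$y{\left(m \right)} = 3 - \frac{10}{m}$
$q{\left(u \right)} = \frac{105}{\frac{17}{4} + u}$ ($q{\left(u \right)} = \frac{60 + 45}{u + \left(3 - \frac{10}{-8}\right)} = \frac{105}{u + \left(3 - - \frac{5}{4}\right)} = \frac{105}{u + \left(3 + \frac{5}{4}\right)} = \frac{105}{u + \frac{17}{4}} = \frac{105}{\frac{17}{4} + u}$)
$\sqrt{q{\left(-15 \right)} + 24378} - -5181 = \sqrt{\frac{420}{17 + 4 \left(-15\right)} + 24378} - -5181 = \sqrt{\frac{420}{17 - 60} + 24378} + 5181 = \sqrt{\frac{420}{-43} + 24378} + 5181 = \sqrt{420 \left(- \frac{1}{43}\right) + 24378} + 5181 = \sqrt{- \frac{420}{43} + 24378} + 5181 = \sqrt{\frac{1047834}{43}} + 5181 = \frac{3 \sqrt{5006318}}{43} + 5181 = 5181 + \frac{3 \sqrt{5006318}}{43}$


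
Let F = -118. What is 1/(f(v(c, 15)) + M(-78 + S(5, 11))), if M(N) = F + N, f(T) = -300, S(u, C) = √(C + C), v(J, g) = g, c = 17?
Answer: -248/122997 - √22/245994 ≈ -0.0020354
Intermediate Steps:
S(u, C) = √2*√C (S(u, C) = √(2*C) = √2*√C)
M(N) = -118 + N
1/(f(v(c, 15)) + M(-78 + S(5, 11))) = 1/(-300 + (-118 + (-78 + √2*√11))) = 1/(-300 + (-118 + (-78 + √22))) = 1/(-300 + (-196 + √22)) = 1/(-496 + √22)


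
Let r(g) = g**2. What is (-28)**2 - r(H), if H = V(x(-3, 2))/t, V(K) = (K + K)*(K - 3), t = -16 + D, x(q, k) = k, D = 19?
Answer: 7040/9 ≈ 782.22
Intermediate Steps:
t = 3 (t = -16 + 19 = 3)
V(K) = 2*K*(-3 + K) (V(K) = (2*K)*(-3 + K) = 2*K*(-3 + K))
H = -4/3 (H = (2*2*(-3 + 2))/3 = (2*2*(-1))*(1/3) = -4*1/3 = -4/3 ≈ -1.3333)
(-28)**2 - r(H) = (-28)**2 - (-4/3)**2 = 784 - 1*16/9 = 784 - 16/9 = 7040/9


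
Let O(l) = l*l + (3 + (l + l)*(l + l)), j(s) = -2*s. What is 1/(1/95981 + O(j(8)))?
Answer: 95981/123143624 ≈ 0.00077942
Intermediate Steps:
O(l) = 3 + 5*l² (O(l) = l² + (3 + (2*l)*(2*l)) = l² + (3 + 4*l²) = 3 + 5*l²)
1/(1/95981 + O(j(8))) = 1/(1/95981 + (3 + 5*(-2*8)²)) = 1/(1/95981 + (3 + 5*(-16)²)) = 1/(1/95981 + (3 + 5*256)) = 1/(1/95981 + (3 + 1280)) = 1/(1/95981 + 1283) = 1/(123143624/95981) = 95981/123143624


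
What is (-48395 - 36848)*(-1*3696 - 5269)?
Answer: 764203495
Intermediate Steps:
(-48395 - 36848)*(-1*3696 - 5269) = -85243*(-3696 - 5269) = -85243*(-8965) = 764203495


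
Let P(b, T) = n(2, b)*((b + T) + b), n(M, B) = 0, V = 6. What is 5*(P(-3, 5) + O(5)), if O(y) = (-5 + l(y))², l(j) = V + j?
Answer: 180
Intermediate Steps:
l(j) = 6 + j
O(y) = (1 + y)² (O(y) = (-5 + (6 + y))² = (1 + y)²)
P(b, T) = 0 (P(b, T) = 0*((b + T) + b) = 0*((T + b) + b) = 0*(T + 2*b) = 0)
5*(P(-3, 5) + O(5)) = 5*(0 + (1 + 5)²) = 5*(0 + 6²) = 5*(0 + 36) = 5*36 = 180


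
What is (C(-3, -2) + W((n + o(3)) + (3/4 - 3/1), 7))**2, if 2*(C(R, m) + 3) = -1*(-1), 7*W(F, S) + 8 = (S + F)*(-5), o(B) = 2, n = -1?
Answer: 961/16 ≈ 60.063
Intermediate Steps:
W(F, S) = -8/7 - 5*F/7 - 5*S/7 (W(F, S) = -8/7 + ((S + F)*(-5))/7 = -8/7 + ((F + S)*(-5))/7 = -8/7 + (-5*F - 5*S)/7 = -8/7 + (-5*F/7 - 5*S/7) = -8/7 - 5*F/7 - 5*S/7)
C(R, m) = -5/2 (C(R, m) = -3 + (-1*(-1))/2 = -3 + (1/2)*1 = -3 + 1/2 = -5/2)
(C(-3, -2) + W((n + o(3)) + (3/4 - 3/1), 7))**2 = (-5/2 + (-8/7 - 5*((-1 + 2) + (3/4 - 3/1))/7 - 5/7*7))**2 = (-5/2 + (-8/7 - 5*(1 + (3*(1/4) - 3*1))/7 - 5))**2 = (-5/2 + (-8/7 - 5*(1 + (3/4 - 3))/7 - 5))**2 = (-5/2 + (-8/7 - 5*(1 - 9/4)/7 - 5))**2 = (-5/2 + (-8/7 - 5/7*(-5/4) - 5))**2 = (-5/2 + (-8/7 + 25/28 - 5))**2 = (-5/2 - 21/4)**2 = (-31/4)**2 = 961/16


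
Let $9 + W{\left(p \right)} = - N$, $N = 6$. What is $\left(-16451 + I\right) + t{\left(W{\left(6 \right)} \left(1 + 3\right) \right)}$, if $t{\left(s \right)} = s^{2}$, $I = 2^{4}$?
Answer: $-12835$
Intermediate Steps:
$W{\left(p \right)} = -15$ ($W{\left(p \right)} = -9 - 6 = -15$)
$I = 16$
$\left(-16451 + I\right) + t{\left(W{\left(6 \right)} \left(1 + 3\right) \right)} = \left(-16451 + 16\right) + \left(- 15 \left(1 + 3\right)\right)^{2} = -16435 + \left(\left(-15\right) 4\right)^{2} = -16435 + \left(-60\right)^{2} = -16435 + 3600 = -12835$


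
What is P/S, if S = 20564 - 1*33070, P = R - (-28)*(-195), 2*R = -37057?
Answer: 47977/25012 ≈ 1.9182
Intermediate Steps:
R = -37057/2 (R = (½)*(-37057) = -37057/2 ≈ -18529.)
P = -47977/2 (P = -37057/2 - (-28)*(-195) = -37057/2 - 1*5460 = -37057/2 - 5460 = -47977/2 ≈ -23989.)
S = -12506 (S = 20564 - 33070 = -12506)
P/S = -47977/2/(-12506) = -47977/2*(-1/12506) = 47977/25012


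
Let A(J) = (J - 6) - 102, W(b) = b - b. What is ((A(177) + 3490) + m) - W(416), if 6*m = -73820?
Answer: -26233/3 ≈ -8744.3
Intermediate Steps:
m = -36910/3 (m = (⅙)*(-73820) = -36910/3 ≈ -12303.)
W(b) = 0
A(J) = -108 + J (A(J) = (-6 + J) - 102 = -108 + J)
((A(177) + 3490) + m) - W(416) = (((-108 + 177) + 3490) - 36910/3) - 1*0 = ((69 + 3490) - 36910/3) + 0 = (3559 - 36910/3) + 0 = -26233/3 + 0 = -26233/3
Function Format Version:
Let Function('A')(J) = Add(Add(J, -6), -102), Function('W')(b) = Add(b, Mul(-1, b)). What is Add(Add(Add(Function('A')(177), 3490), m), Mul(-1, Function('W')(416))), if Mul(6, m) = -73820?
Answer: Rational(-26233, 3) ≈ -8744.3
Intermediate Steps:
m = Rational(-36910, 3) (m = Mul(Rational(1, 6), -73820) = Rational(-36910, 3) ≈ -12303.)
Function('W')(b) = 0
Function('A')(J) = Add(-108, J) (Function('A')(J) = Add(Add(-6, J), -102) = Add(-108, J))
Add(Add(Add(Function('A')(177), 3490), m), Mul(-1, Function('W')(416))) = Add(Add(Add(Add(-108, 177), 3490), Rational(-36910, 3)), Mul(-1, 0)) = Add(Add(Add(69, 3490), Rational(-36910, 3)), 0) = Add(Add(3559, Rational(-36910, 3)), 0) = Add(Rational(-26233, 3), 0) = Rational(-26233, 3)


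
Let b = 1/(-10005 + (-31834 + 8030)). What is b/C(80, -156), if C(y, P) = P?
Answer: 1/5274204 ≈ 1.8960e-7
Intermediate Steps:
b = -1/33809 (b = 1/(-10005 - 23804) = 1/(-33809) = -1/33809 ≈ -2.9578e-5)
b/C(80, -156) = -1/33809/(-156) = -1/33809*(-1/156) = 1/5274204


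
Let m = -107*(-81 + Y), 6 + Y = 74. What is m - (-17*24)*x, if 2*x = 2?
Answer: 1799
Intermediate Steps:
Y = 68 (Y = -6 + 74 = 68)
x = 1 (x = (½)*2 = 1)
m = 1391 (m = -107*(-81 + 68) = -107*(-13) = 1391)
m - (-17*24)*x = 1391 - (-17*24) = 1391 - (-408) = 1391 - 1*(-408) = 1391 + 408 = 1799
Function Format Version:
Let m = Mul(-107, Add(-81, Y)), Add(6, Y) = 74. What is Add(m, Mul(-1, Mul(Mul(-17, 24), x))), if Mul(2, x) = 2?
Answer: 1799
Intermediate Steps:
Y = 68 (Y = Add(-6, 74) = 68)
x = 1 (x = Mul(Rational(1, 2), 2) = 1)
m = 1391 (m = Mul(-107, Add(-81, 68)) = Mul(-107, -13) = 1391)
Add(m, Mul(-1, Mul(Mul(-17, 24), x))) = Add(1391, Mul(-1, Mul(Mul(-17, 24), 1))) = Add(1391, Mul(-1, Mul(-408, 1))) = Add(1391, Mul(-1, -408)) = Add(1391, 408) = 1799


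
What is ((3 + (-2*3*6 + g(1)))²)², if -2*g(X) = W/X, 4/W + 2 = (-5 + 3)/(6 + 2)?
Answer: 6975757441/6561 ≈ 1.0632e+6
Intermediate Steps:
W = -16/9 (W = 4/(-2 + (-5 + 3)/(6 + 2)) = 4/(-2 - 2/8) = 4/(-2 - 2*⅛) = 4/(-2 - ¼) = 4/(-9/4) = 4*(-4/9) = -16/9 ≈ -1.7778)
g(X) = 8/(9*X) (g(X) = -(-8)/(9*X) = 8/(9*X))
((3 + (-2*3*6 + g(1)))²)² = ((3 + (-2*3*6 + (8/9)/1))²)² = ((3 + (-6*6 + (8/9)*1))²)² = ((3 + (-36 + 8/9))²)² = ((3 - 316/9)²)² = ((-289/9)²)² = (83521/81)² = 6975757441/6561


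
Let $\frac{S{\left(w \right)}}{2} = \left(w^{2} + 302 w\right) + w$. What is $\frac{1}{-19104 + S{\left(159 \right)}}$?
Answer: $\frac{1}{127812} \approx 7.824 \cdot 10^{-6}$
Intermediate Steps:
$S{\left(w \right)} = 2 w^{2} + 606 w$ ($S{\left(w \right)} = 2 \left(\left(w^{2} + 302 w\right) + w\right) = 2 \left(w^{2} + 303 w\right) = 2 w^{2} + 606 w$)
$\frac{1}{-19104 + S{\left(159 \right)}} = \frac{1}{-19104 + 2 \cdot 159 \left(303 + 159\right)} = \frac{1}{-19104 + 2 \cdot 159 \cdot 462} = \frac{1}{-19104 + 146916} = \frac{1}{127812}$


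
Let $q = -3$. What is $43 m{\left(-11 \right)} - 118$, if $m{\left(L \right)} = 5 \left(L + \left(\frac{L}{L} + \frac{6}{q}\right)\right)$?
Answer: $-2698$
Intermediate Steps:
$m{\left(L \right)} = -5 + 5 L$ ($m{\left(L \right)} = 5 \left(L + \left(\frac{L}{L} + \frac{6}{-3}\right)\right) = 5 \left(L + \left(1 + 6 \left(- \frac{1}{3}\right)\right)\right) = 5 \left(L + \left(1 - 2\right)\right) = 5 \left(L - 1\right) = 5 \left(-1 + L\right) = -5 + 5 L$)
$43 m{\left(-11 \right)} - 118 = 43 \left(-5 + 5 \left(-11\right)\right) - 118 = 43 \left(-5 - 55\right) - 118 = 43 \left(-60\right) - 118 = -2580 - 118 = -2698$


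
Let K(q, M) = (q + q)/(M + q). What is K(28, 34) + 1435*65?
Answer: 2891553/31 ≈ 93276.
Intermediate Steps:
K(q, M) = 2*q/(M + q) (K(q, M) = (2*q)/(M + q) = 2*q/(M + q))
K(28, 34) + 1435*65 = 2*28/(34 + 28) + 1435*65 = 2*28/62 + 93275 = 2*28*(1/62) + 93275 = 28/31 + 93275 = 2891553/31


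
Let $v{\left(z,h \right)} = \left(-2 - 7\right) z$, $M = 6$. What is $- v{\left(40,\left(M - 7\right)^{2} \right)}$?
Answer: $360$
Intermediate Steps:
$v{\left(z,h \right)} = - 9 z$
$- v{\left(40,\left(M - 7\right)^{2} \right)} = - \left(-9\right) 40 = \left(-1\right) \left(-360\right) = 360$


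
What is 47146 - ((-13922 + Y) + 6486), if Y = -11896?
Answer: 66478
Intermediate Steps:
47146 - ((-13922 + Y) + 6486) = 47146 - ((-13922 - 11896) + 6486) = 47146 - (-25818 + 6486) = 47146 - 1*(-19332) = 47146 + 19332 = 66478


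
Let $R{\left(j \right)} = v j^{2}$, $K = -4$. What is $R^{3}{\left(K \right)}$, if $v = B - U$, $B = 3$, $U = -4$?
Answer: $1404928$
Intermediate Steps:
$v = 7$ ($v = 3 - -4 = 3 + 4 = 7$)
$R{\left(j \right)} = 7 j^{2}$
$R^{3}{\left(K \right)} = \left(7 \left(-4\right)^{2}\right)^{3} = \left(7 \cdot 16\right)^{3} = 112^{3} = 1404928$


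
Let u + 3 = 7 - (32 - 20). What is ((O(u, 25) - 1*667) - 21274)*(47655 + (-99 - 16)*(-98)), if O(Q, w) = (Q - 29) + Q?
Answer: -1295525050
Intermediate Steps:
u = -8 (u = -3 + (7 - (32 - 20)) = -3 + (7 - 1*12) = -3 + (7 - 12) = -3 - 5 = -8)
O(Q, w) = -29 + 2*Q (O(Q, w) = (-29 + Q) + Q = -29 + 2*Q)
((O(u, 25) - 1*667) - 21274)*(47655 + (-99 - 16)*(-98)) = (((-29 + 2*(-8)) - 1*667) - 21274)*(47655 + (-99 - 16)*(-98)) = (((-29 - 16) - 667) - 21274)*(47655 - 115*(-98)) = ((-45 - 667) - 21274)*(47655 + 11270) = (-712 - 21274)*58925 = -21986*58925 = -1295525050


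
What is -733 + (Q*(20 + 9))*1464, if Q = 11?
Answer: 466283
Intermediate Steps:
-733 + (Q*(20 + 9))*1464 = -733 + (11*(20 + 9))*1464 = -733 + (11*29)*1464 = -733 + 319*1464 = -733 + 467016 = 466283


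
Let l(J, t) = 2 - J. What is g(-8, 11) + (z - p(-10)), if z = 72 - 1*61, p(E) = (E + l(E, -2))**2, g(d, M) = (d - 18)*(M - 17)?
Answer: 163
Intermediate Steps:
g(d, M) = (-18 + d)*(-17 + M)
p(E) = 4 (p(E) = (E + (2 - E))**2 = 2**2 = 4)
z = 11 (z = 72 - 61 = 11)
g(-8, 11) + (z - p(-10)) = (306 - 18*11 - 17*(-8) + 11*(-8)) + (11 - 1*4) = (306 - 198 + 136 - 88) + (11 - 4) = 156 + 7 = 163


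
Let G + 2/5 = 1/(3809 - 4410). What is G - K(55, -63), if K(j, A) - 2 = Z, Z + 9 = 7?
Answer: -1207/3005 ≈ -0.40166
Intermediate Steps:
Z = -2 (Z = -9 + 7 = -2)
K(j, A) = 0 (K(j, A) = 2 - 2 = 0)
G = -1207/3005 (G = -2/5 + 1/(3809 - 4410) = -2/5 + 1/(-601) = -2/5 - 1/601 = -1207/3005 ≈ -0.40166)
G - K(55, -63) = -1207/3005 - 1*0 = -1207/3005 + 0 = -1207/3005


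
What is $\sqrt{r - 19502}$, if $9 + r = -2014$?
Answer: $5 i \sqrt{861} \approx 146.71 i$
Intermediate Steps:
$r = -2023$ ($r = -9 - 2014 = -2023$)
$\sqrt{r - 19502} = \sqrt{-2023 - 19502} = \sqrt{-21525} = 5 i \sqrt{861}$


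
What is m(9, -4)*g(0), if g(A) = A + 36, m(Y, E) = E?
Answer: -144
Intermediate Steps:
g(A) = 36 + A
m(9, -4)*g(0) = -4*(36 + 0) = -4*36 = -144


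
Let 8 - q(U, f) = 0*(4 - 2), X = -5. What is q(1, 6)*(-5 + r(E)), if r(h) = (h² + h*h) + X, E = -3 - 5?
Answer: 944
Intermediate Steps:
E = -8
q(U, f) = 8 (q(U, f) = 8 - 0*(4 - 2) = 8 - 0*2 = 8 - 1*0 = 8 + 0 = 8)
r(h) = -5 + 2*h² (r(h) = (h² + h*h) - 5 = (h² + h²) - 5 = 2*h² - 5 = -5 + 2*h²)
q(1, 6)*(-5 + r(E)) = 8*(-5 + (-5 + 2*(-8)²)) = 8*(-5 + (-5 + 2*64)) = 8*(-5 + (-5 + 128)) = 8*(-5 + 123) = 8*118 = 944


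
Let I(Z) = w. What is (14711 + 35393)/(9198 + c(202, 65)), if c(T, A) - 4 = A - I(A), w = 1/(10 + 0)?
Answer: 501040/92669 ≈ 5.4068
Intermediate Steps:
w = ⅒ (w = 1/10 = ⅒ ≈ 0.10000)
I(Z) = ⅒
c(T, A) = 39/10 + A (c(T, A) = 4 + (A - 1*⅒) = 4 + (A - ⅒) = 4 + (-⅒ + A) = 39/10 + A)
(14711 + 35393)/(9198 + c(202, 65)) = (14711 + 35393)/(9198 + (39/10 + 65)) = 50104/(9198 + 689/10) = 50104/(92669/10) = 50104*(10/92669) = 501040/92669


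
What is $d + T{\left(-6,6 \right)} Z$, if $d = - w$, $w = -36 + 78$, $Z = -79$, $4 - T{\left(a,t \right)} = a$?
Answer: $-832$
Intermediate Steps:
$T{\left(a,t \right)} = 4 - a$
$w = 42$
$d = -42$ ($d = \left(-1\right) 42 = -42$)
$d + T{\left(-6,6 \right)} Z = -42 + \left(4 - -6\right) \left(-79\right) = -42 + \left(4 + 6\right) \left(-79\right) = -42 + 10 \left(-79\right) = -42 - 790 = -832$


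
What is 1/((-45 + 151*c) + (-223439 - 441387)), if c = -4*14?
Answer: -1/673327 ≈ -1.4852e-6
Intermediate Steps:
c = -56
1/((-45 + 151*c) + (-223439 - 441387)) = 1/((-45 + 151*(-56)) + (-223439 - 441387)) = 1/((-45 - 8456) - 664826) = 1/(-8501 - 664826) = 1/(-673327) = -1/673327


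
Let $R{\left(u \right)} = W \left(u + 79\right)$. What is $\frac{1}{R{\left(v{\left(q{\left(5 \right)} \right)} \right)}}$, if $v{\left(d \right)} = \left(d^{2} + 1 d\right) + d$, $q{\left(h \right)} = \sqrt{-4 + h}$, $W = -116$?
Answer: $- \frac{1}{9512} \approx -0.00010513$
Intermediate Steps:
$v{\left(d \right)} = d^{2} + 2 d$ ($v{\left(d \right)} = \left(d^{2} + d\right) + d = \left(d + d^{2}\right) + d = d^{2} + 2 d$)
$R{\left(u \right)} = -9164 - 116 u$ ($R{\left(u \right)} = - 116 \left(u + 79\right) = - 116 \left(79 + u\right) = -9164 - 116 u$)
$\frac{1}{R{\left(v{\left(q{\left(5 \right)} \right)} \right)}} = \frac{1}{-9164 - 116 \sqrt{-4 + 5} \left(2 + \sqrt{-4 + 5}\right)} = \frac{1}{-9164 - 116 \sqrt{1} \left(2 + \sqrt{1}\right)} = \frac{1}{-9164 - 116 \cdot 1 \left(2 + 1\right)} = \frac{1}{-9164 - 116 \cdot 1 \cdot 3} = \frac{1}{-9164 - 348} = \frac{1}{-9512} = - \frac{1}{9512}$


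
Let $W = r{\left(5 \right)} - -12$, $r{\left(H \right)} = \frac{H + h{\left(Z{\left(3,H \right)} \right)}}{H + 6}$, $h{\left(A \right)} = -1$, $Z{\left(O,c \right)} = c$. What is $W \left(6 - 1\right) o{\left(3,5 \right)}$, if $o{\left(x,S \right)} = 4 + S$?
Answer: $\frac{6120}{11} \approx 556.36$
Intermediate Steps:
$r{\left(H \right)} = \frac{-1 + H}{6 + H}$ ($r{\left(H \right)} = \frac{H - 1}{H + 6} = \frac{-1 + H}{6 + H}$)
$W = \frac{136}{11}$ ($W = \frac{-1 + 5}{6 + 5} - -12 = \frac{1}{11} \cdot 4 + 12 = \frac{4}{11} + 12 = \frac{136}{11} \approx 12.364$)
$W \left(6 - 1\right) o{\left(3,5 \right)} = \frac{136 \left(6 - 1\right) \left(4 + 5\right)}{11} = \frac{136 \cdot 5 \cdot 9}{11} = \frac{136}{11} \cdot 45 = \frac{6120}{11}$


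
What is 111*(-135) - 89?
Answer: -15074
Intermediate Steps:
111*(-135) - 89 = -14985 - 89 = -15074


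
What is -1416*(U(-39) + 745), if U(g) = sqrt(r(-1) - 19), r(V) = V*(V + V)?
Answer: -1054920 - 1416*I*sqrt(17) ≈ -1.0549e+6 - 5838.3*I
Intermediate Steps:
r(V) = 2*V**2 (r(V) = V*(2*V) = 2*V**2)
U(g) = I*sqrt(17) (U(g) = sqrt(2*(-1)**2 - 19) = sqrt(2*1 - 19) = sqrt(2 - 19) = sqrt(-17) = I*sqrt(17))
-1416*(U(-39) + 745) = -1416*(I*sqrt(17) + 745) = -1416*(745 + I*sqrt(17)) = -1054920 - 1416*I*sqrt(17)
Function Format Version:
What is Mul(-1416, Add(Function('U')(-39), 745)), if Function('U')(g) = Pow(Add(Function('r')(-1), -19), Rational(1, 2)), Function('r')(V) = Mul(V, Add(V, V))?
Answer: Add(-1054920, Mul(-1416, I, Pow(17, Rational(1, 2)))) ≈ Add(-1.0549e+6, Mul(-5838.3, I))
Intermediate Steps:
Function('r')(V) = Mul(2, Pow(V, 2)) (Function('r')(V) = Mul(V, Mul(2, V)) = Mul(2, Pow(V, 2)))
Function('U')(g) = Mul(I, Pow(17, Rational(1, 2))) (Function('U')(g) = Pow(Add(Mul(2, Pow(-1, 2)), -19), Rational(1, 2)) = Pow(Add(Mul(2, 1), -19), Rational(1, 2)) = Pow(Add(2, -19), Rational(1, 2)) = Pow(-17, Rational(1, 2)) = Mul(I, Pow(17, Rational(1, 2))))
Mul(-1416, Add(Function('U')(-39), 745)) = Mul(-1416, Add(Mul(I, Pow(17, Rational(1, 2))), 745)) = Mul(-1416, Add(745, Mul(I, Pow(17, Rational(1, 2))))) = Add(-1054920, Mul(-1416, I, Pow(17, Rational(1, 2))))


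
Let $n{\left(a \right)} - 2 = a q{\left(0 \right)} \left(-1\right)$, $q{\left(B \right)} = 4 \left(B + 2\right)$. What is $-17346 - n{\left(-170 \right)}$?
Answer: $-18708$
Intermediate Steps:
$q{\left(B \right)} = 8 + 4 B$ ($q{\left(B \right)} = 4 \left(2 + B\right) = 8 + 4 B$)
$n{\left(a \right)} = 2 - 8 a$ ($n{\left(a \right)} = 2 + a \left(8 + 4 \cdot 0\right) \left(-1\right) = 2 + a \left(8 + 0\right) \left(-1\right) = 2 + a 8 \left(-1\right) = 2 + 8 a \left(-1\right) = 2 - 8 a$)
$-17346 - n{\left(-170 \right)} = -17346 - \left(2 - -1360\right) = -17346 - \left(2 + 1360\right) = -17346 - 1362 = -18708$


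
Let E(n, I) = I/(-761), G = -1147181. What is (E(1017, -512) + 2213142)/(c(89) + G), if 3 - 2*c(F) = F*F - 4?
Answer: -842100787/438008009 ≈ -1.9226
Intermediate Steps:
E(n, I) = -I/761 (E(n, I) = I*(-1/761) = -I/761)
c(F) = 7/2 - F²/2 (c(F) = 3/2 - (F*F - 4)/2 = 3/2 - (F² - 4)/2 = 3/2 - (-4 + F²)/2 = 3/2 + (2 - F²/2) = 7/2 - F²/2)
(E(1017, -512) + 2213142)/(c(89) + G) = (-1/761*(-512) + 2213142)/((7/2 - ½*89²) - 1147181) = (512/761 + 2213142)/((7/2 - ½*7921) - 1147181) = 1684201574/(761*((7/2 - 7921/2) - 1147181)) = 1684201574/(761*(-3957 - 1147181)) = (1684201574/761)/(-1151138) = (1684201574/761)*(-1/1151138) = -842100787/438008009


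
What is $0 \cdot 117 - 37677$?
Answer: $-37677$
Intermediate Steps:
$0 \cdot 117 - 37677 = 0 - 37677 = -37677$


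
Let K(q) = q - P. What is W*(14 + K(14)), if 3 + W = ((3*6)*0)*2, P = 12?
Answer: -48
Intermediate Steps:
K(q) = -12 + q (K(q) = q - 1*12 = q - 12 = -12 + q)
W = -3 (W = -3 + ((3*6)*0)*2 = -3 + (18*0)*2 = -3 + 0*2 = -3 + 0 = -3)
W*(14 + K(14)) = -3*(14 + (-12 + 14)) = -3*(14 + 2) = -3*16 = -48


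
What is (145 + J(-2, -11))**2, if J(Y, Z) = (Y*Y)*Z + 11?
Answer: 12544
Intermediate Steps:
J(Y, Z) = 11 + Z*Y**2 (J(Y, Z) = Y**2*Z + 11 = Z*Y**2 + 11 = 11 + Z*Y**2)
(145 + J(-2, -11))**2 = (145 + (11 - 11*(-2)**2))**2 = (145 + (11 - 11*4))**2 = (145 + (11 - 44))**2 = (145 - 33)**2 = 112**2 = 12544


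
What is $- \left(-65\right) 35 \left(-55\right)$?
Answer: $-125125$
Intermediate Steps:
$- \left(-65\right) 35 \left(-55\right) = - \left(-2275\right) \left(-55\right) = \left(-1\right) 125125 = -125125$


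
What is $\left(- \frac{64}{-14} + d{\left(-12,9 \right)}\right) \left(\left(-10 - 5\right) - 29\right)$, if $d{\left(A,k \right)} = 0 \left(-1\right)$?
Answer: $- \frac{1408}{7} \approx -201.14$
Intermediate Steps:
$d{\left(A,k \right)} = 0$
$\left(- \frac{64}{-14} + d{\left(-12,9 \right)}\right) \left(\left(-10 - 5\right) - 29\right) = \left(- \frac{64}{-14} + 0\right) \left(\left(-10 - 5\right) - 29\right) = \left(\left(-64\right) \left(- \frac{1}{14}\right) + 0\right) \left(-15 - 29\right) = \left(\frac{32}{7} + 0\right) \left(-44\right) = \frac{32}{7} \left(-44\right) = - \frac{1408}{7}$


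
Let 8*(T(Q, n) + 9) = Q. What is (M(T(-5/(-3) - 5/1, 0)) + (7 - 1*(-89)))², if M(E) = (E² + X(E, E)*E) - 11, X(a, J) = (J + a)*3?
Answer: 10327234129/20736 ≈ 4.9803e+5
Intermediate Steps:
X(a, J) = 3*J + 3*a
T(Q, n) = -9 + Q/8
M(E) = -11 + 7*E² (M(E) = (E² + (3*E + 3*E)*E) - 11 = (E² + (6*E)*E) - 11 = (E² + 6*E²) - 11 = 7*E² - 11 = -11 + 7*E²)
(M(T(-5/(-3) - 5/1, 0)) + (7 - 1*(-89)))² = ((-11 + 7*(-9 + (-5/(-3) - 5/1)/8)²) + (7 - 1*(-89)))² = ((-11 + 7*(-9 + (-5*(-⅓) - 5*1)/8)²) + (7 + 89))² = ((-11 + 7*(-9 + (5/3 - 5)/8)²) + 96)² = ((-11 + 7*(-9 + (⅛)*(-10/3))²) + 96)² = ((-11 + 7*(-9 - 5/12)²) + 96)² = ((-11 + 7*(-113/12)²) + 96)² = ((-11 + 7*(12769/144)) + 96)² = ((-11 + 89383/144) + 96)² = (87799/144 + 96)² = (101623/144)² = 10327234129/20736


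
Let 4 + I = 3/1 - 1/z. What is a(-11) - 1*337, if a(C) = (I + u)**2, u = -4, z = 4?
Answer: -4951/16 ≈ -309.44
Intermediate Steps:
I = -5/4 (I = -4 + (3/1 - 1/4) = -4 + (3*1 - 1*1/4) = -4 + (3 - 1/4) = -4 + 11/4 = -5/4 ≈ -1.2500)
a(C) = 441/16 (a(C) = (-5/4 - 4)**2 = (-21/4)**2 = 441/16)
a(-11) - 1*337 = 441/16 - 1*337 = 441/16 - 337 = -4951/16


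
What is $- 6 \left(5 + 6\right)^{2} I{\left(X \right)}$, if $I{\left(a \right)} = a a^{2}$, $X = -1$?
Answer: $726$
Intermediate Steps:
$I{\left(a \right)} = a^{3}$
$- 6 \left(5 + 6\right)^{2} I{\left(X \right)} = - 6 \left(5 + 6\right)^{2} \left(-1\right)^{3} = - 6 \cdot 11^{2} \left(-1\right) = \left(-6\right) 121 \left(-1\right) = \left(-726\right) \left(-1\right) = 726$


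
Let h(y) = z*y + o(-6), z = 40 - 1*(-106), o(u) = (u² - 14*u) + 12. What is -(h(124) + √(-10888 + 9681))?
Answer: -18236 - I*√1207 ≈ -18236.0 - 34.742*I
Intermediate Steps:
o(u) = 12 + u² - 14*u
z = 146 (z = 40 + 106 = 146)
h(y) = 132 + 146*y (h(y) = 146*y + (12 + (-6)² - 14*(-6)) = 146*y + (12 + 36 + 84) = 146*y + 132 = 132 + 146*y)
-(h(124) + √(-10888 + 9681)) = -((132 + 146*124) + √(-10888 + 9681)) = -((132 + 18104) + √(-1207)) = -(18236 + I*√1207) = -18236 - I*√1207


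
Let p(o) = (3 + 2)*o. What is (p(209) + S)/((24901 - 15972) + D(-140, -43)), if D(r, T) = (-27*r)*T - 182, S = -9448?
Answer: 8403/153793 ≈ 0.054638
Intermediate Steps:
D(r, T) = -182 - 27*T*r (D(r, T) = -27*T*r - 182 = -182 - 27*T*r)
p(o) = 5*o
(p(209) + S)/((24901 - 15972) + D(-140, -43)) = (5*209 - 9448)/((24901 - 15972) + (-182 - 27*(-43)*(-140))) = (1045 - 9448)/(8929 + (-182 - 162540)) = -8403/(8929 - 162722) = -8403/(-153793) = -8403*(-1/153793) = 8403/153793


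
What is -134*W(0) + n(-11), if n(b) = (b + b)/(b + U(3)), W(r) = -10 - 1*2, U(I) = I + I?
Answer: 8062/5 ≈ 1612.4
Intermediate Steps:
U(I) = 2*I
W(r) = -12 (W(r) = -10 - 2 = -12)
n(b) = 2*b/(6 + b) (n(b) = (b + b)/(b + 2*3) = (2*b)/(b + 6) = (2*b)/(6 + b) = 2*b/(6 + b))
-134*W(0) + n(-11) = -134*(-12) + 2*(-11)/(6 - 11) = 1608 + 2*(-11)/(-5) = 1608 + 2*(-11)*(-⅕) = 1608 + 22/5 = 8062/5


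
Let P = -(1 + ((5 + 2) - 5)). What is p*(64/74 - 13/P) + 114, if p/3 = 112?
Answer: 68842/37 ≈ 1860.6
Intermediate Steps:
p = 336 (p = 3*112 = 336)
P = -3 (P = -(1 + (7 - 5)) = -(1 + 2) = -1*3 = -3)
p*(64/74 - 13/P) + 114 = 336*(64/74 - 13/(-3)) + 114 = 336*(64*(1/74) - 13*(-1/3)) + 114 = 336*(32/37 + 13/3) + 114 = 336*(577/111) + 114 = 64624/37 + 114 = 68842/37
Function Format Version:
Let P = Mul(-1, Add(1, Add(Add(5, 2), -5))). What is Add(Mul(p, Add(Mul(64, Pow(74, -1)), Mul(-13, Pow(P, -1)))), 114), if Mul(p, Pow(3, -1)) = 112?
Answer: Rational(68842, 37) ≈ 1860.6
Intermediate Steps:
p = 336 (p = Mul(3, 112) = 336)
P = -3 (P = Mul(-1, Add(1, Add(7, -5))) = Mul(-1, Add(1, 2)) = Mul(-1, 3) = -3)
Add(Mul(p, Add(Mul(64, Pow(74, -1)), Mul(-13, Pow(P, -1)))), 114) = Add(Mul(336, Add(Mul(64, Pow(74, -1)), Mul(-13, Pow(-3, -1)))), 114) = Add(Mul(336, Add(Mul(64, Rational(1, 74)), Mul(-13, Rational(-1, 3)))), 114) = Add(Mul(336, Add(Rational(32, 37), Rational(13, 3))), 114) = Add(Mul(336, Rational(577, 111)), 114) = Add(Rational(64624, 37), 114) = Rational(68842, 37)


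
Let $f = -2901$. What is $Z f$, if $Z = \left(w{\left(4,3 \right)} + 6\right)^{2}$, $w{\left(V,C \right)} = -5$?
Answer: $-2901$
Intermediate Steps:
$Z = 1$ ($Z = \left(-5 + 6\right)^{2} = 1^{2} = 1$)
$Z f = 1 \left(-2901\right) = -2901$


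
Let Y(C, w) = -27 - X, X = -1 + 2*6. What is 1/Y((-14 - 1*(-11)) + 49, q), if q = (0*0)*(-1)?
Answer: -1/38 ≈ -0.026316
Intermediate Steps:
X = 11 (X = -1 + 12 = 11)
q = 0 (q = 0*(-1) = 0)
Y(C, w) = -38 (Y(C, w) = -27 - 1*11 = -27 - 11 = -38)
1/Y((-14 - 1*(-11)) + 49, q) = 1/(-38) = -1/38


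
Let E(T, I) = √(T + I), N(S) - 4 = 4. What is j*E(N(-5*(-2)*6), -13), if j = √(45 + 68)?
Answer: I*√565 ≈ 23.77*I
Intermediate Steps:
N(S) = 8 (N(S) = 4 + 4 = 8)
E(T, I) = √(I + T)
j = √113 ≈ 10.630
j*E(N(-5*(-2)*6), -13) = √113*√(-13 + 8) = √113*√(-5) = √113*(I*√5) = I*√565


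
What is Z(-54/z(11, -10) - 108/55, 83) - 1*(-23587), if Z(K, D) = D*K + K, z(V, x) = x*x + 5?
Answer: 1285837/55 ≈ 23379.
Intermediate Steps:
z(V, x) = 5 + x² (z(V, x) = x² + 5 = 5 + x²)
Z(K, D) = K + D*K
Z(-54/z(11, -10) - 108/55, 83) - 1*(-23587) = (-54/(5 + (-10)²) - 108/55)*(1 + 83) - 1*(-23587) = (-54/(5 + 100) - 108*1/55)*84 + 23587 = (-54/105 - 108/55)*84 + 23587 = (-54*1/105 - 108/55)*84 + 23587 = (-18/35 - 108/55)*84 + 23587 = -954/385*84 + 23587 = -11448/55 + 23587 = 1285837/55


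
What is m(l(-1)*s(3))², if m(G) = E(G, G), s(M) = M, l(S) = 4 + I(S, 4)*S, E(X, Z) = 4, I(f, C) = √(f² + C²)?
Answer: 16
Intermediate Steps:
I(f, C) = √(C² + f²)
l(S) = 4 + S*√(16 + S²) (l(S) = 4 + √(4² + S²)*S = 4 + √(16 + S²)*S = 4 + S*√(16 + S²))
m(G) = 4
m(l(-1)*s(3))² = 4² = 16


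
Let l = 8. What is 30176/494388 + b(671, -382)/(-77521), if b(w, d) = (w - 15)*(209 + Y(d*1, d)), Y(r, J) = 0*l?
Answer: -16360824664/9581363037 ≈ -1.7076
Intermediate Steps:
Y(r, J) = 0 (Y(r, J) = 0*8 = 0)
b(w, d) = -3135 + 209*w (b(w, d) = (w - 15)*(209 + 0) = (-15 + w)*209 = -3135 + 209*w)
30176/494388 + b(671, -382)/(-77521) = 30176/494388 + (-3135 + 209*671)/(-77521) = 30176*(1/494388) + (-3135 + 140239)*(-1/77521) = 7544/123597 + 137104*(-1/77521) = 7544/123597 - 137104/77521 = -16360824664/9581363037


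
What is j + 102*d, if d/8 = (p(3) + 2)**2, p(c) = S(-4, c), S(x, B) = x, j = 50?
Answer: 3314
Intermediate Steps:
p(c) = -4
d = 32 (d = 8*(-4 + 2)**2 = 8*(-2)**2 = 8*4 = 32)
j + 102*d = 50 + 102*32 = 50 + 3264 = 3314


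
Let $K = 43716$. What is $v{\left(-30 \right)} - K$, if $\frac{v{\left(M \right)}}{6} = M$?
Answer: $-43896$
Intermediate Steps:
$v{\left(M \right)} = 6 M$
$v{\left(-30 \right)} - K = 6 \left(-30\right) - 43716 = -180 - 43716 = -43896$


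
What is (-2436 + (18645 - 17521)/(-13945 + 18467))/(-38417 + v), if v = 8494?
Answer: 5507234/67655903 ≈ 0.081401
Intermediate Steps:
(-2436 + (18645 - 17521)/(-13945 + 18467))/(-38417 + v) = (-2436 + (18645 - 17521)/(-13945 + 18467))/(-38417 + 8494) = (-2436 + 1124/4522)/(-29923) = (-2436 + 1124*(1/4522))*(-1/29923) = (-2436 + 562/2261)*(-1/29923) = -5507234/2261*(-1/29923) = 5507234/67655903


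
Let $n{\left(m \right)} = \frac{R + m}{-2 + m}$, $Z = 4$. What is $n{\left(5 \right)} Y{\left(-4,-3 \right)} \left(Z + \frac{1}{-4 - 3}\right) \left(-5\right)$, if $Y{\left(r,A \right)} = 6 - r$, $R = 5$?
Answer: $- \frac{4500}{7} \approx -642.86$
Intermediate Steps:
$n{\left(m \right)} = \frac{5 + m}{-2 + m}$
$n{\left(5 \right)} Y{\left(-4,-3 \right)} \left(Z + \frac{1}{-4 - 3}\right) \left(-5\right) = \frac{5 + 5}{-2 + 5} \left(6 - -4\right) \left(4 + \frac{1}{-4 - 3}\right) \left(-5\right) = \frac{1}{3} \cdot 10 \left(6 + 4\right) \left(4 + \frac{1}{-7}\right) \left(-5\right) = \frac{1}{3} \cdot 10 \cdot 10 \left(4 - \frac{1}{7}\right) \left(-5\right) = \frac{10 \cdot 10 \cdot \frac{27}{7}}{3} \left(-5\right) = \frac{10}{3} \cdot \frac{270}{7} \left(-5\right) = \frac{900}{7} \left(-5\right) = - \frac{4500}{7}$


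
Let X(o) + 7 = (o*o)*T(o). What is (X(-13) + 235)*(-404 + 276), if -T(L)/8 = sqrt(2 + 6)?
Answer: -29184 + 346112*sqrt(2) ≈ 4.6029e+5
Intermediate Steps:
T(L) = -16*sqrt(2) (T(L) = -8*sqrt(2 + 6) = -16*sqrt(2))
X(o) = -7 - 16*sqrt(2)*o**2 (X(o) = -7 + (o*o)*(-16*sqrt(2)) = -7 + o**2*(-16*sqrt(2)) = -7 - 16*sqrt(2)*o**2)
(X(-13) + 235)*(-404 + 276) = ((-7 - 16*sqrt(2)*(-13)**2) + 235)*(-404 + 276) = ((-7 - 16*sqrt(2)*169) + 235)*(-128) = ((-7 - 2704*sqrt(2)) + 235)*(-128) = (228 - 2704*sqrt(2))*(-128) = -29184 + 346112*sqrt(2)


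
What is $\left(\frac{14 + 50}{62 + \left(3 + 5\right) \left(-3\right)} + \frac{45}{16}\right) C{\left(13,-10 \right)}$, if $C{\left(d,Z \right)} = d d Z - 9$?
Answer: $- \frac{2322533}{304} \approx -7639.9$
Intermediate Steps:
$C{\left(d,Z \right)} = -9 + Z d^{2}$ ($C{\left(d,Z \right)} = d^{2} Z - 9 = Z d^{2} - 9 = -9 + Z d^{2}$)
$\left(\frac{14 + 50}{62 + \left(3 + 5\right) \left(-3\right)} + \frac{45}{16}\right) C{\left(13,-10 \right)} = \left(\frac{14 + 50}{62 + \left(3 + 5\right) \left(-3\right)} + \frac{45}{16}\right) \left(-9 - 10 \cdot 13^{2}\right) = \left(\frac{64}{62 + 8 \left(-3\right)} + 45 \cdot \frac{1}{16}\right) \left(-9 - 1690\right) = \left(\frac{64}{62 - 24} + \frac{45}{16}\right) \left(-9 - 1690\right) = \left(\frac{64}{38} + \frac{45}{16}\right) \left(-1699\right) = \left(64 \cdot \frac{1}{38} + \frac{45}{16}\right) \left(-1699\right) = \left(\frac{32}{19} + \frac{45}{16}\right) \left(-1699\right) = \frac{1367}{304} \left(-1699\right) = - \frac{2322533}{304}$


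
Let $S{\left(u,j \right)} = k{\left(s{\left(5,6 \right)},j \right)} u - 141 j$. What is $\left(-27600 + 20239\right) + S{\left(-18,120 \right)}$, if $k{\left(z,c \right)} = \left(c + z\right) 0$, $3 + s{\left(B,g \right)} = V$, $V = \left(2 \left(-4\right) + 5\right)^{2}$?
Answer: $-24281$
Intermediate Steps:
$V = 9$ ($V = \left(-8 + 5\right)^{2} = \left(-3\right)^{2} = 9$)
$s{\left(B,g \right)} = 6$ ($s{\left(B,g \right)} = -3 + 9 = 6$)
$k{\left(z,c \right)} = 0$
$S{\left(u,j \right)} = - 141 j$ ($S{\left(u,j \right)} = 0 u - 141 j = 0 - 141 j = - 141 j$)
$\left(-27600 + 20239\right) + S{\left(-18,120 \right)} = \left(-27600 + 20239\right) - 16920 = -7361 - 16920 = -24281$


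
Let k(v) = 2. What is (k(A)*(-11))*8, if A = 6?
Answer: -176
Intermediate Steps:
(k(A)*(-11))*8 = (2*(-11))*8 = -22*8 = -176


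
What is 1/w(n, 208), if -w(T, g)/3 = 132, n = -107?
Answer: -1/396 ≈ -0.0025253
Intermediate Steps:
w(T, g) = -396 (w(T, g) = -3*132 = -396)
1/w(n, 208) = 1/(-396) = -1/396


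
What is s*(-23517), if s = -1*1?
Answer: 23517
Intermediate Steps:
s = -1
s*(-23517) = -1*(-23517) = 23517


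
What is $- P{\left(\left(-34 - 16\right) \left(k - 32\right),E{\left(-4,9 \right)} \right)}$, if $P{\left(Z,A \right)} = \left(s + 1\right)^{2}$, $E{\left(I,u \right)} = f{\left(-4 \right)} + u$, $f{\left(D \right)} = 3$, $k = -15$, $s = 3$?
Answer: $-16$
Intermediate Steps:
$E{\left(I,u \right)} = 3 + u$
$P{\left(Z,A \right)} = 16$ ($P{\left(Z,A \right)} = \left(3 + 1\right)^{2} = 4^{2} = 16$)
$- P{\left(\left(-34 - 16\right) \left(k - 32\right),E{\left(-4,9 \right)} \right)} = \left(-1\right) 16 = -16$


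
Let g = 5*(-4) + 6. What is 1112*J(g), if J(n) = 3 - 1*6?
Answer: -3336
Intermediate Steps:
g = -14 (g = -20 + 6 = -14)
J(n) = -3 (J(n) = 3 - 6 = -3)
1112*J(g) = 1112*(-3) = -3336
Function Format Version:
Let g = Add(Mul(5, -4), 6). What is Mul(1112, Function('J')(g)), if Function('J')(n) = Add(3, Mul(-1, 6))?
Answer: -3336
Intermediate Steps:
g = -14 (g = Add(-20, 6) = -14)
Function('J')(n) = -3 (Function('J')(n) = Add(3, -6) = -3)
Mul(1112, Function('J')(g)) = Mul(1112, -3) = -3336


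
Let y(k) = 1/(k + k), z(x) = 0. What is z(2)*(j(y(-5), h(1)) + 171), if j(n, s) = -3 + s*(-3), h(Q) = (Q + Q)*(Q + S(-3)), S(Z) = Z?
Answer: 0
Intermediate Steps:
y(k) = 1/(2*k)
h(Q) = 2*Q*(-3 + Q) (h(Q) = (Q + Q)*(Q - 3) = (2*Q)*(-3 + Q) = 2*Q*(-3 + Q))
j(n, s) = -3 - 3*s
z(2)*(j(y(-5), h(1)) + 171) = 0*((-3 - 6*(-3 + 1)) + 171) = 0*((-3 - 6*(-2)) + 171) = 0*((-3 - 3*(-4)) + 171) = 0*((-3 + 12) + 171) = 0*(9 + 171) = 0*180 = 0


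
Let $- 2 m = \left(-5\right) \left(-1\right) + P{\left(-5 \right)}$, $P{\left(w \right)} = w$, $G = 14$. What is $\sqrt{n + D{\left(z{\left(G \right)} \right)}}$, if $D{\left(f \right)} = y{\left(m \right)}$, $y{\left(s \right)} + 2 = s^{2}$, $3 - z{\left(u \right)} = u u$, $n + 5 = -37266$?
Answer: $i \sqrt{37273} \approx 193.06 i$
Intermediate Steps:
$n = -37271$ ($n = -5 - 37266 = -37271$)
$z{\left(u \right)} = 3 - u^{2}$ ($z{\left(u \right)} = 3 - u u = 3 - u^{2}$)
$m = 0$ ($m = - \frac{\left(-5\right) \left(-1\right) - 5}{2} = - \frac{5 - 5}{2} = \left(- \frac{1}{2}\right) 0 = 0$)
$y{\left(s \right)} = -2 + s^{2}$
$D{\left(f \right)} = -2$ ($D{\left(f \right)} = -2 + 0^{2} = -2 + 0 = -2$)
$\sqrt{n + D{\left(z{\left(G \right)} \right)}} = \sqrt{-37271 - 2} = \sqrt{-37273} = i \sqrt{37273}$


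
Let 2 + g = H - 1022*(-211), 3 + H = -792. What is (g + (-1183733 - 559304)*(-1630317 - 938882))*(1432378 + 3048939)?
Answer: 20068274713718957936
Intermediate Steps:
H = -795 (H = -3 - 792 = -795)
g = 214845 (g = -2 + (-795 - 1022*(-211)) = -2 + (-795 + 215642) = -2 + 214847 = 214845)
(g + (-1183733 - 559304)*(-1630317 - 938882))*(1432378 + 3048939) = (214845 + (-1183733 - 559304)*(-1630317 - 938882))*(1432378 + 3048939) = (214845 - 1743037*(-2569199))*4481317 = (214845 + 4478208917363)*4481317 = 4478209132208*4481317 = 20068274713718957936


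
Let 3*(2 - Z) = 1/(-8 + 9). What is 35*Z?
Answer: 175/3 ≈ 58.333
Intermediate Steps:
Z = 5/3 (Z = 2 - 1/(3*(-8 + 9)) = 2 - 1/(3*1) = 2 - 1/3 = 5/3 ≈ 1.6667)
35*Z = 35*(5/3) = 175/3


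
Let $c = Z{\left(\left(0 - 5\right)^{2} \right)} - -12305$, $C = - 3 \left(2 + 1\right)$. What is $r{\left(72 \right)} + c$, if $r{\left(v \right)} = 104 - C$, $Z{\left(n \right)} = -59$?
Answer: $12359$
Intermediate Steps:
$C = -9$ ($C = \left(-3\right) 3 = -9$)
$r{\left(v \right)} = 113$ ($r{\left(v \right)} = 104 - -9 = 104 + 9 = 113$)
$c = 12246$ ($c = -59 - -12305 = -59 + 12305 = 12246$)
$r{\left(72 \right)} + c = 113 + 12246 = 12359$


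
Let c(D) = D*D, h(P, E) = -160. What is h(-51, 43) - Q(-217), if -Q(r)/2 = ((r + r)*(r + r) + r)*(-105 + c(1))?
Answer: -39133072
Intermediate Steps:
c(D) = D²
Q(r) = 208*r + 832*r² (Q(r) = -2*((r + r)*(r + r) + r)*(-105 + 1²) = -2*((2*r)*(2*r) + r)*(-105 + 1) = -2*(4*r² + r)*(-104) = -2*(r + 4*r²)*(-104) = -2*(-416*r² - 104*r) = 208*r + 832*r²)
h(-51, 43) - Q(-217) = -160 - 208*(-217)*(1 + 4*(-217)) = -160 - 208*(-217)*(1 - 868) = -160 - 208*(-217)*(-867) = -160 - 1*39132912 = -160 - 39132912 = -39133072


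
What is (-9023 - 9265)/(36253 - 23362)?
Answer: -6096/4297 ≈ -1.4187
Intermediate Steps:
(-9023 - 9265)/(36253 - 23362) = -18288/12891 = -18288*1/12891 = -6096/4297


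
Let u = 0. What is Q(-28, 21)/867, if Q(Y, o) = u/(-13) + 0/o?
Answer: 0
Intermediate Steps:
Q(Y, o) = 0 (Q(Y, o) = 0/(-13) + 0/o = 0*(-1/13) + 0 = 0 + 0 = 0)
Q(-28, 21)/867 = 0/867 = 0*(1/867) = 0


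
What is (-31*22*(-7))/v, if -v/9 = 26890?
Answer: -2387/121005 ≈ -0.019726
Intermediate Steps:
v = -242010 (v = -9*26890 = -242010)
(-31*22*(-7))/v = (-31*22*(-7))/(-242010) = -682*(-7)*(-1/242010) = 4774*(-1/242010) = -2387/121005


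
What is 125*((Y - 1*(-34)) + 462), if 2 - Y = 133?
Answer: 45625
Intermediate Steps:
Y = -131 (Y = 2 - 1*133 = 2 - 133 = -131)
125*((Y - 1*(-34)) + 462) = 125*((-131 - 1*(-34)) + 462) = 125*((-131 + 34) + 462) = 125*(-97 + 462) = 125*365 = 45625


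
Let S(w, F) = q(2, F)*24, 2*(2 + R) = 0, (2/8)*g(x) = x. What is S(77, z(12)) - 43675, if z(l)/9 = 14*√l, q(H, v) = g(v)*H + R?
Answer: -43723 + 48384*√3 ≈ 40081.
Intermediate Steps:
g(x) = 4*x
R = -2 (R = -2 + (½)*0 = -2 + 0 = -2)
q(H, v) = -2 + 4*H*v (q(H, v) = (4*v)*H - 2 = 4*H*v - 2 = -2 + 4*H*v)
z(l) = 126*√l (z(l) = 9*(14*√l) = 126*√l)
S(w, F) = -48 + 192*F (S(w, F) = (-2 + 4*2*F)*24 = (-2 + 8*F)*24 = -48 + 192*F)
S(77, z(12)) - 43675 = (-48 + 192*(126*√12)) - 43675 = (-48 + 192*(126*(2*√3))) - 43675 = (-48 + 192*(252*√3)) - 43675 = (-48 + 48384*√3) - 43675 = -43723 + 48384*√3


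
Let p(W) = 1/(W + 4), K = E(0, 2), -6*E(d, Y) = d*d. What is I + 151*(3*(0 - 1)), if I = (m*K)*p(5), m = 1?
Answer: -453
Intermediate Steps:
E(d, Y) = -d²/6 (E(d, Y) = -d*d/6 = -d²/6)
K = 0 (K = -⅙*0² = -⅙*0 = 0)
p(W) = 1/(4 + W)
I = 0 (I = (1*0)/(4 + 5) = 0/9 = 0*(⅑) = 0)
I + 151*(3*(0 - 1)) = 0 + 151*(3*(0 - 1)) = 0 + 151*(3*(-1)) = 0 + 151*(-3) = 0 - 453 = -453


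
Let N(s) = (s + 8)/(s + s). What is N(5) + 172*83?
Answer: 142773/10 ≈ 14277.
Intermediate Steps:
N(s) = (8 + s)/(2*s) (N(s) = (8 + s)/((2*s)) = (8 + s)*(1/(2*s)) = (8 + s)/(2*s))
N(5) + 172*83 = (½)*(8 + 5)/5 + 172*83 = (½)*(⅕)*13 + 14276 = 13/10 + 14276 = 142773/10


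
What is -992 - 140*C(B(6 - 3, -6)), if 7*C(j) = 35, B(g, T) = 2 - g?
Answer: -1692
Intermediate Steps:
C(j) = 5 (C(j) = (1/7)*35 = 5)
-992 - 140*C(B(6 - 3, -6)) = -992 - 140*5 = -992 - 700 = -1692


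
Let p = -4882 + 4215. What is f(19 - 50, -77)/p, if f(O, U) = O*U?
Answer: -2387/667 ≈ -3.5787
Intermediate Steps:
p = -667
f(19 - 50, -77)/p = ((19 - 50)*(-77))/(-667) = -31*(-77)*(-1/667) = 2387*(-1/667) = -2387/667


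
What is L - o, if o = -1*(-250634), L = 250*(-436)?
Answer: -359634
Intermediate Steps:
L = -109000
o = 250634
L - o = -109000 - 1*250634 = -109000 - 250634 = -359634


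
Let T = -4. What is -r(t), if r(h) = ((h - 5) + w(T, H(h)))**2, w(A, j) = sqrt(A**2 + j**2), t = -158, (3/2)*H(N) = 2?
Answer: -239281/9 + 1304*sqrt(10)/3 ≈ -25212.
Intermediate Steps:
H(N) = 4/3 (H(N) = (2/3)*2 = 4/3)
r(h) = (-5 + h + 4*sqrt(10)/3)**2 (r(h) = ((h - 5) + sqrt((-4)**2 + (4/3)**2))**2 = ((-5 + h) + sqrt(16 + 16/9))**2 = ((-5 + h) + sqrt(160/9))**2 = ((-5 + h) + 4*sqrt(10)/3)**2 = (-5 + h + 4*sqrt(10)/3)**2)
-r(t) = -(-15 + 3*(-158) + 4*sqrt(10))**2/9 = -(-15 - 474 + 4*sqrt(10))**2/9 = -(-489 + 4*sqrt(10))**2/9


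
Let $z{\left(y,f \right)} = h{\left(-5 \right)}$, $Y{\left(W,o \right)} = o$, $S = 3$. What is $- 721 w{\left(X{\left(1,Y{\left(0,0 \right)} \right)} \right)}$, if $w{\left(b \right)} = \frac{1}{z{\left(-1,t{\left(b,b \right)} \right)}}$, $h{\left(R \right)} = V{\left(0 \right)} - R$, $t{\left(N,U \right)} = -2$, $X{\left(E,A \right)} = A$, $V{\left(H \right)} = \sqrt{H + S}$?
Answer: $- \frac{3605}{22} + \frac{721 \sqrt{3}}{22} \approx -107.1$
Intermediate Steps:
$V{\left(H \right)} = \sqrt{3 + H}$ ($V{\left(H \right)} = \sqrt{H + 3} = \sqrt{3 + H}$)
$h{\left(R \right)} = \sqrt{3} - R$ ($h{\left(R \right)} = \sqrt{3 + 0} - R = \sqrt{3} - R$)
$z{\left(y,f \right)} = 5 + \sqrt{3}$ ($z{\left(y,f \right)} = \sqrt{3} - -5 = \sqrt{3} + 5 = 5 + \sqrt{3}$)
$w{\left(b \right)} = \frac{1}{5 + \sqrt{3}}$
$- 721 w{\left(X{\left(1,Y{\left(0,0 \right)} \right)} \right)} = - 721 \left(\frac{5}{22} - \frac{\sqrt{3}}{22}\right) = - \frac{3605}{22} + \frac{721 \sqrt{3}}{22}$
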